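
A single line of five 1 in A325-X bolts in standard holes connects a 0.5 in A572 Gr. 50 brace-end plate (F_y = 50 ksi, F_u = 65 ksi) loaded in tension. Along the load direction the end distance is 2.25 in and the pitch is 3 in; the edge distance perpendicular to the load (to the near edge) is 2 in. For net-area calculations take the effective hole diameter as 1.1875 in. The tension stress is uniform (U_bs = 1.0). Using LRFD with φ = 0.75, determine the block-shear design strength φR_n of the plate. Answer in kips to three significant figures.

165 kips

Shear plane L_v = 2.25 + 4·3 = 14.25 in; A_gv = 14.25 × 0.5 = 7.125 in².
A_nv = (14.25 − 4.5·1.1875) × 0.5 = 4.453 in².
A_nt = (2 − 0.5·1.1875) × 0.5 = 0.7031 in².
0.6 F_u A_nv = 173.7 kips; 0.6 F_y A_gv = 213.8 kips → shear rupture governs the shear term.
R_n = 173.7 + 1.0 × 65 × 0.7031 = 219.4 kips.
Design strength φR_n = 0.75 × 219.4 = 165 kips.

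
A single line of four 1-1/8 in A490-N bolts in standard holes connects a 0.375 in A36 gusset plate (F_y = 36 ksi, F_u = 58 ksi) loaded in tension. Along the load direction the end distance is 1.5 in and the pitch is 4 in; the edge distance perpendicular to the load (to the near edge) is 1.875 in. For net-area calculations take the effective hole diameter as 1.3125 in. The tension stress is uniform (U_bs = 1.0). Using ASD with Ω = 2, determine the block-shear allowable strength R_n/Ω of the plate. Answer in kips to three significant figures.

Shear plane L_v = 1.5 + 3·4 = 13.5 in; A_gv = 13.5 × 0.375 = 5.062 in².
A_nv = (13.5 − 3.5·1.3125) × 0.375 = 3.34 in².
A_nt = (1.875 − 0.5·1.3125) × 0.375 = 0.457 in².
0.6 F_u A_nv = 116.2 kips; 0.6 F_y A_gv = 109.3 kips → shear yielding governs the shear term.
R_n = 109.3 + 1.0 × 58 × 0.457 = 135.9 kips.
Allowable strength R_n/Ω = 135.9 / 2 = 67.9 kips.

67.9 kips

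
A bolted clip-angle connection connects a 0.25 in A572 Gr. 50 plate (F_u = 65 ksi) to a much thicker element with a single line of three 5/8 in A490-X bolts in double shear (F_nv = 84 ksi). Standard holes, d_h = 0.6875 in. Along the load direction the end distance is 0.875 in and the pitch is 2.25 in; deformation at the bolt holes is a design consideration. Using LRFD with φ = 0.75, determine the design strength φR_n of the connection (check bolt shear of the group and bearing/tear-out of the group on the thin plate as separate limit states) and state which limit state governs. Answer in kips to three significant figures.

Bolt shear: A_b = π·0.625²/4 = 0.3068 in²; R_n = 84 × 0.3068 × 3 × 2 = 154.6 kips → 0.75 × 154.6 = 116 kips.
Bearing (1.2 l_c t F_u ≤ 2.4 d t F_u): upper limit = 2.4·0.625·0.25·65 = 24.38 kips.
  Edge l_c = 0.875 − 0.6875/2 = 0.5312 → r_n = 10.36 kips; interior l_c = 2.25 − 0.6875 = 1.562 → r_n = 24.38 kips.
  R_n,bearing = 1·10.36 + 2·24.38 = 59.11 kips → 0.75 × 59.11 = 44.3 kips.
Bearing governs: 44.3 kips.

44.3 kips (bearing governs)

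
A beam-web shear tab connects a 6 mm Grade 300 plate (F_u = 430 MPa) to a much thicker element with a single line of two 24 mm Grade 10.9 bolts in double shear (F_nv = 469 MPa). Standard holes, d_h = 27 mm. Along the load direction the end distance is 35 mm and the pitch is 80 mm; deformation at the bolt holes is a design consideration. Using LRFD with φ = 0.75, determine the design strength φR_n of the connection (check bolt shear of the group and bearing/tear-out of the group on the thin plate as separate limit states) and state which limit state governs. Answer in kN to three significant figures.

161 kN (bearing governs)

Bolt shear: A_b = π·24²/4 = 452.4 mm²; R_n = 469 × 452.4 × 2 × 2 / 1000 = 848.7 kN → 0.75 × 848.7 = 637 kN.
Bearing (1.2 l_c t F_u ≤ 2.4 d t F_u): upper limit = 2.4·24·6·430 / 1000 = 148.6 kN.
  Edge l_c = 35 − 27/2 = 21.5 → r_n = 66.56 kN; interior l_c = 80 − 27 = 53 → r_n = 148.6 kN.
  R_n,bearing = 1·66.56 + 1·148.6 = 215.2 kN → 0.75 × 215.2 = 161 kN.
Bearing governs: 161 kN.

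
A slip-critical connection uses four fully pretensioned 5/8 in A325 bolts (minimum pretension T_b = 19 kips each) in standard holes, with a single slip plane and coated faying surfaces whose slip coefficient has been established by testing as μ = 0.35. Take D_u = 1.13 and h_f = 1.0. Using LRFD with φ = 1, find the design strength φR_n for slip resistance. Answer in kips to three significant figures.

30.1 kips

R_n = μ · D_u · h_f · T_b · n_s · n_b = 0.35 × 1.13 × 1.0 × 19 × 1 × 4 = 30.06 kips.
Design strength φR_n = 1 × 30.06 = 30.1 kips.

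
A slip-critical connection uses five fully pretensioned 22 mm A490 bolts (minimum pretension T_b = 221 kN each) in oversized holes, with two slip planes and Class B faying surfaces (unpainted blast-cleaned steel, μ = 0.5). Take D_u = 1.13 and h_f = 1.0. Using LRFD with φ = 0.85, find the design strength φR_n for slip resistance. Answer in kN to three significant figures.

R_n = μ · D_u · h_f · T_b · n_s · n_b = 0.5 × 1.13 × 1.0 × 221 × 2 × 5 = 1249 kN.
Design strength φR_n = 0.85 × 1249 = 1060 kN.

1060 kN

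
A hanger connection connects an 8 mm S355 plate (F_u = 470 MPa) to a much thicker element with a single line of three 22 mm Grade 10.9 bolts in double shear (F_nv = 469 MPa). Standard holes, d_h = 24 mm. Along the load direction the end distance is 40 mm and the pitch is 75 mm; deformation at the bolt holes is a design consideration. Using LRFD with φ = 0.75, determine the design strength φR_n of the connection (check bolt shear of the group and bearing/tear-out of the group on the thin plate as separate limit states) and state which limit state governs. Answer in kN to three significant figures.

Bolt shear: A_b = π·22²/4 = 380.1 mm²; R_n = 469 × 380.1 × 3 × 2 / 1000 = 1070 kN → 0.75 × 1070 = 802 kN.
Bearing (1.2 l_c t F_u ≤ 2.4 d t F_u): upper limit = 2.4·22·8·470 / 1000 = 198.5 kN.
  Edge l_c = 40 − 24/2 = 28 → r_n = 126.3 kN; interior l_c = 75 − 24 = 51 → r_n = 198.5 kN.
  R_n,bearing = 1·126.3 + 2·198.5 = 523.4 kN → 0.75 × 523.4 = 393 kN.
Bearing governs: 393 kN.

393 kN (bearing governs)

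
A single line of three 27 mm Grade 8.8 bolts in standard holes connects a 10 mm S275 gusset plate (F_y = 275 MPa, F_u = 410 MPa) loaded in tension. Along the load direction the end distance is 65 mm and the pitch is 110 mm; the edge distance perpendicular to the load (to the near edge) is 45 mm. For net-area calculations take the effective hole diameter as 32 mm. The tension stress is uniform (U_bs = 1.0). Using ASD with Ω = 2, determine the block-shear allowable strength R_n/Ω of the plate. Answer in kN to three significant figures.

295 kN

Shear plane L_v = 65 + 2·110 = 285 mm; A_gv = 285 × 10 = 2850 mm².
A_nv = (285 − 2.5·32) × 10 = 2050 mm².
A_nt = (45 − 0.5·32) × 10 = 290 mm².
0.6 F_u A_nv = 504.3 kN; 0.6 F_y A_gv = 470.2 kN → shear yielding governs the shear term.
R_n = 470.2 + 1.0 × 410 × 290 / 1000 = 589.1 kN.
Allowable strength R_n/Ω = 589.1 / 2 = 295 kN.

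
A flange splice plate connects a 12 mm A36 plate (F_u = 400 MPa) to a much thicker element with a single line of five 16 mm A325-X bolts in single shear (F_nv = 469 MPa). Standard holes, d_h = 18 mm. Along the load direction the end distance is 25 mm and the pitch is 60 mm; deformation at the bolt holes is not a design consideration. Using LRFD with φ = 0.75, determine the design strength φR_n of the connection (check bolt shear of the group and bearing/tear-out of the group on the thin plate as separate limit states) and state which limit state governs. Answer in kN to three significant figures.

Bolt shear: A_b = π·16²/4 = 201.1 mm²; R_n = 469 × 201.1 × 5 × 1 / 1000 = 471.5 kN → 0.75 × 471.5 = 354 kN.
Bearing (1.5 l_c t F_u ≤ 3.0 d t F_u): upper limit = 3.0·16·12·400 / 1000 = 230.4 kN.
  Edge l_c = 25 − 18/2 = 16 → r_n = 115.2 kN; interior l_c = 60 − 18 = 42 → r_n = 230.4 kN.
  R_n,bearing = 1·115.2 + 4·230.4 = 1037 kN → 0.75 × 1037 = 778 kN.
Bolt shear governs: 354 kN.

354 kN (bolt shear governs)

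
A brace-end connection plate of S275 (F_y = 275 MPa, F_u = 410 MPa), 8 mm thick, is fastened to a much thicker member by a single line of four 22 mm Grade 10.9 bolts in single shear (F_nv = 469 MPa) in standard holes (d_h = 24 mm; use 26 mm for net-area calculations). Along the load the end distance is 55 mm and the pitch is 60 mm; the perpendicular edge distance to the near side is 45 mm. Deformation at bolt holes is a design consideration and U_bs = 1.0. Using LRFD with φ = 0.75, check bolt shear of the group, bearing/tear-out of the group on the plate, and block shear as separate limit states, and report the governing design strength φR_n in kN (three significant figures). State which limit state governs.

291 kN (block shear governs)

Bolt shear: A_b = π·22²/4 = 380.1 mm²; R_n = 469 × 380.1 × 4 × 1 / 1000 = 713.1 kN → 0.75 × 713.1 = 535 kN.
Bearing: edge l_c = 43, r_n = 169.2 kN; interior l_c = 36, r_n = 141.7 kN; R_n = 169.2 + 3·141.7 = 594.3 kN → 446 kN.
Block shear: A_gv = 1880, A_nv = 1152, A_nt = 256 mm²; R_n = min(0.6F_uA_nv, 0.6F_yA_gv) + U_bs·F_u·A_nt = 388.4 kN → 291 kN.
Block shear governs: 291 kN.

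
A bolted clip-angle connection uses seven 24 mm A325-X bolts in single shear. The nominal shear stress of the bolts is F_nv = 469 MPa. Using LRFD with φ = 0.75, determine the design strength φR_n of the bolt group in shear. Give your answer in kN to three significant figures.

A_b = π × 24² / 4 = 452.4 mm².
R_n = F_nv · A_b · n · n_s = 469 × 452.4 × 7 × 1 / 1000 = 1485 kN.
Design strength φR_n = 0.75 × 1485 = 1110 kN.

1110 kN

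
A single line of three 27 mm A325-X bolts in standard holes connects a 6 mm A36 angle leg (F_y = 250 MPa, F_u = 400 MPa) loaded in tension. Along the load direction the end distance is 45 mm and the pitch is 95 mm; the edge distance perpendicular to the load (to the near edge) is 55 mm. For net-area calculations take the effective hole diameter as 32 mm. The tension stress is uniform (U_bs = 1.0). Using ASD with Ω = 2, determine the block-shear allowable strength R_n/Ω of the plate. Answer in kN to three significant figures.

Shear plane L_v = 45 + 2·95 = 235 mm; A_gv = 235 × 6 = 1410 mm².
A_nv = (235 − 2.5·32) × 6 = 930 mm².
A_nt = (55 − 0.5·32) × 6 = 234 mm².
0.6 F_u A_nv = 223.2 kN; 0.6 F_y A_gv = 211.5 kN → shear yielding governs the shear term.
R_n = 211.5 + 1.0 × 400 × 234 / 1000 = 305.1 kN.
Allowable strength R_n/Ω = 305.1 / 2 = 153 kN.

153 kN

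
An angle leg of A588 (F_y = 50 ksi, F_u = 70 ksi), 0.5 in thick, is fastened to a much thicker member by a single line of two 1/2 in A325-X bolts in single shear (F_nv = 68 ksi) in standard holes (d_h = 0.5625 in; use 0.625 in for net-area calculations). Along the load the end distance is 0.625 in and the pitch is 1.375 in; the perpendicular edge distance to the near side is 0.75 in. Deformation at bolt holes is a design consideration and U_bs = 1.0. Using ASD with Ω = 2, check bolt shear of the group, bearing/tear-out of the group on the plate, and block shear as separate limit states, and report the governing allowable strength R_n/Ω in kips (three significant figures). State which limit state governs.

13.4 kips (bolt shear governs)

Bolt shear: A_b = π·0.5²/4 = 0.1963 in²; R_n = 68 × 0.1963 × 2 × 1 = 26.7 kips → 26.7 / 2 = 13.4 kips.
Bearing: edge l_c = 0.3438, r_n = 14.44 kips; interior l_c = 0.8125, r_n = 34.12 kips; R_n = 14.44 + 1·34.12 = 48.56 kips → 24.3 kips.
Block shear: A_gv = 1, A_nv = 0.5312, A_nt = 0.2188 in²; R_n = min(0.6F_uA_nv, 0.6F_yA_gv) + U_bs·F_u·A_nt = 37.62 kips → 18.8 kips.
Bolt shear governs: 13.4 kips.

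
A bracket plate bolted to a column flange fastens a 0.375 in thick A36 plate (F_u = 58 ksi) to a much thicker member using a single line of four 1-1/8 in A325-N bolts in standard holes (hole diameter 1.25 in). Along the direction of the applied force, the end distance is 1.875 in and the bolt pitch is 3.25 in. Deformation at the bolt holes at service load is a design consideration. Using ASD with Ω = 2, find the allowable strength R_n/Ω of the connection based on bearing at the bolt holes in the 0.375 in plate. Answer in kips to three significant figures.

94.6 kips

Per bolt r_n = 1.2 l_c t F_u ≤ 2.4 d t F_u; upper limit = 2.4 × 1.125 × 0.375 × 58 = 58.72 kips.
Edge bolt: l_c = 1.875 − 1.25/2 = 1.25 in → 1.2 × 1.25 × 0.375 × 58 = 32.62 → r_n = 32.62 kips.
Interior bolts: l_c = 3.25 − 1.25 = 2 in → 1.2 × 2 × 0.375 × 58 = 52.2 → r_n = 52.2 kips.
R_n = 1 × 32.62 + 3 × 52.2 = 189.2 kips.
Allowable strength R_n/Ω = 189.2 / 2 = 94.6 kips.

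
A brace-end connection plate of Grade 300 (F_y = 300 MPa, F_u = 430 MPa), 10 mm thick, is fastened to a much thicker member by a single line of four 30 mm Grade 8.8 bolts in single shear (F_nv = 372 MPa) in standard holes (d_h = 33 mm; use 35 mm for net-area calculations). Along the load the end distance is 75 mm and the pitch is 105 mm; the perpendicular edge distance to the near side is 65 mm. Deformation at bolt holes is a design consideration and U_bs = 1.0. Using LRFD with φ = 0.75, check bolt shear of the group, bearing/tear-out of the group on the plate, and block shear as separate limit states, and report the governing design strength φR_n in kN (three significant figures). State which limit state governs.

Bolt shear: A_b = π·30²/4 = 706.9 mm²; R_n = 372 × 706.9 × 4 × 1 / 1000 = 1052 kN → 0.75 × 1052 = 789 kN.
Bearing: edge l_c = 58.5, r_n = 301.9 kN; interior l_c = 72, r_n = 309.6 kN; R_n = 301.9 + 3·309.6 = 1231 kN → 923 kN.
Block shear: A_gv = 3900, A_nv = 2675, A_nt = 475 mm²; R_n = min(0.6F_uA_nv, 0.6F_yA_gv) + U_bs·F_u·A_nt = 894.4 kN → 671 kN.
Block shear governs: 671 kN.

671 kN (block shear governs)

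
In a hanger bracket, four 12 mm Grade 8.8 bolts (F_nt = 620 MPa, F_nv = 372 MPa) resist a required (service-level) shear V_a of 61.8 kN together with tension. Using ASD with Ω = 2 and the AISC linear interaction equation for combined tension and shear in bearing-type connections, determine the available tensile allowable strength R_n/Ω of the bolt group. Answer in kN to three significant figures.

A_b = π·12²/4 = 113.1 mm²; f_rv = 61.8 × 1000 / (4 × 113.1) = 136.6 MPa.
F'_nt = 1.3 F_nt − (Ω F_nt / F_nv) f_rv = 1.3·620 − (2·620/372)·136.6 = 350.6 MPa, capped at F_nt → F'_nt = 350.6 MPa.
R_n = F'_nt · A_b · n = 350.6 × 113.1 × 4 / 1000 = 158.6 kN.
Allowable strength R_n/Ω = 158.6 / 2 = 79.3 kN.

79.3 kN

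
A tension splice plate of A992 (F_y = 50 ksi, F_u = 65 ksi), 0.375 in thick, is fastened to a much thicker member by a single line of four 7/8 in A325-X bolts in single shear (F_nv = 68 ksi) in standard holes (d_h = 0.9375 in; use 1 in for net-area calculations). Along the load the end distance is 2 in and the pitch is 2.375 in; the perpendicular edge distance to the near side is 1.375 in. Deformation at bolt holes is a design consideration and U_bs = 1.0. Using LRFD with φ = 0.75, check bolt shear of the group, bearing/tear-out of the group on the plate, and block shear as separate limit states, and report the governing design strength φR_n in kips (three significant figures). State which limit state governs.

77.7 kips (block shear governs)

Bolt shear: A_b = π·0.875²/4 = 0.6013 in²; R_n = 68 × 0.6013 × 4 × 1 = 163.6 kips → 0.75 × 163.6 = 123 kips.
Bearing: edge l_c = 1.531, r_n = 44.79 kips; interior l_c = 1.438, r_n = 42.05 kips; R_n = 44.79 + 3·42.05 = 170.9 kips → 128 kips.
Block shear: A_gv = 3.422, A_nv = 2.109, A_nt = 0.3281 in²; R_n = min(0.6F_uA_nv, 0.6F_yA_gv) + U_bs·F_u·A_nt = 103.6 kips → 77.7 kips.
Block shear governs: 77.7 kips.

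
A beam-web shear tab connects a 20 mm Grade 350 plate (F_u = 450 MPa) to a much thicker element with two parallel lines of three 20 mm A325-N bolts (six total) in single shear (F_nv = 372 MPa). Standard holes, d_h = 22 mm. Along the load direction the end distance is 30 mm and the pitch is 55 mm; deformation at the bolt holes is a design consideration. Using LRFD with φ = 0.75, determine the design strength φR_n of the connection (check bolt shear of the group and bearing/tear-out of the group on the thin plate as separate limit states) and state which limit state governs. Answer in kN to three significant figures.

526 kN (bolt shear governs)

Bolt shear: A_b = π·20²/4 = 314.2 mm²; R_n = 372 × 314.2 × 6 × 1 / 1000 = 701.2 kN → 0.75 × 701.2 = 526 kN.
Bearing (1.2 l_c t F_u ≤ 2.4 d t F_u): upper limit = 2.4·20·20·450 / 1000 = 432 kN.
  Edge l_c = 30 − 22/2 = 19 → r_n = 205.2 kN; interior l_c = 55 − 22 = 33 → r_n = 356.4 kN.
  R_n,bearing = 2·205.2 + 4·356.4 = 1836 kN → 0.75 × 1836 = 1380 kN.
Bolt shear governs: 526 kN.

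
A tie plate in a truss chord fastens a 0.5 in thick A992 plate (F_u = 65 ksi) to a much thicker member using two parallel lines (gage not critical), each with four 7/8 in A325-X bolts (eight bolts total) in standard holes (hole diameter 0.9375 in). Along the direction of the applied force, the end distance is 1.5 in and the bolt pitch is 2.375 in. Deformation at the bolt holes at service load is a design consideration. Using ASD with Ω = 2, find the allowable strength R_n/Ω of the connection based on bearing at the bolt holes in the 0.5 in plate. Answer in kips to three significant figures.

208 kips

Per bolt r_n = 1.2 l_c t F_u ≤ 2.4 d t F_u; upper limit = 2.4 × 0.875 × 0.5 × 65 = 68.25 kips.
Edge bolt: l_c = 1.5 − 0.9375/2 = 1.031 in → 1.2 × 1.031 × 0.5 × 65 = 40.22 → r_n = 40.22 kips.
Interior bolts: l_c = 2.375 − 0.9375 = 1.438 in → 1.2 × 1.438 × 0.5 × 65 = 56.06 → r_n = 56.06 kips.
R_n = 2 × 40.22 + 6 × 56.06 = 416.8 kips.
Allowable strength R_n/Ω = 416.8 / 2 = 208 kips.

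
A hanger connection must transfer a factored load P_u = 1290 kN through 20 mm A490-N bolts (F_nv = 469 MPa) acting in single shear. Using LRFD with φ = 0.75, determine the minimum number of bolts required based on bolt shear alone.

A_b = π·20²/4 = 314.2 mm².
Per-bolt design strength φR_n = 0.75 × 469 × 314.2 × 1 / 1000 = 110.5 kN.
n ≥ 1290 / 110.5 = 11.67 → use 12 bolts.

12 bolts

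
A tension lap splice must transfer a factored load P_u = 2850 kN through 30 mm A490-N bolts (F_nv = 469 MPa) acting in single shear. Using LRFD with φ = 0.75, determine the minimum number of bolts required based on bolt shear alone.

A_b = π·30²/4 = 706.9 mm².
Per-bolt design strength φR_n = 0.75 × 469 × 706.9 × 1 / 1000 = 248.6 kN.
n ≥ 2850 / 248.6 = 11.46 → use 12 bolts.

12 bolts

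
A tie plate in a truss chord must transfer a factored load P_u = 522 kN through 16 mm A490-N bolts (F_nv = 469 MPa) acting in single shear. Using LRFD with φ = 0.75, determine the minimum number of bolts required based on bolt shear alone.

8 bolts

A_b = π·16²/4 = 201.1 mm².
Per-bolt design strength φR_n = 0.75 × 469 × 201.1 × 1 / 1000 = 70.72 kN.
n ≥ 522 / 70.72 = 7.381 → use 8 bolts.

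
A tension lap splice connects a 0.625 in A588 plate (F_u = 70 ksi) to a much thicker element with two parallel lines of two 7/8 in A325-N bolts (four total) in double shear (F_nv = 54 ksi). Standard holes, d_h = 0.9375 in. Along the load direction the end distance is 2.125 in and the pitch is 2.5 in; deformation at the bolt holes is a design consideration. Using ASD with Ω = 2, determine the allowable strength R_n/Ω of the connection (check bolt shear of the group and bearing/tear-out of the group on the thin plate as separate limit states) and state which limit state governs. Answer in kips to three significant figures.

130 kips (bolt shear governs)

Bolt shear: A_b = π·0.875²/4 = 0.6013 in²; R_n = 54 × 0.6013 × 4 × 2 = 259.8 kips → 259.8 / 2 = 130 kips.
Bearing (1.2 l_c t F_u ≤ 2.4 d t F_u): upper limit = 2.4·0.875·0.625·70 = 91.88 kips.
  Edge l_c = 2.125 − 0.9375/2 = 1.656 → r_n = 86.95 kips; interior l_c = 2.5 − 0.9375 = 1.562 → r_n = 82.03 kips.
  R_n,bearing = 2·86.95 + 2·82.03 = 338 kips → 338 / 2 = 169 kips.
Bolt shear governs: 130 kips.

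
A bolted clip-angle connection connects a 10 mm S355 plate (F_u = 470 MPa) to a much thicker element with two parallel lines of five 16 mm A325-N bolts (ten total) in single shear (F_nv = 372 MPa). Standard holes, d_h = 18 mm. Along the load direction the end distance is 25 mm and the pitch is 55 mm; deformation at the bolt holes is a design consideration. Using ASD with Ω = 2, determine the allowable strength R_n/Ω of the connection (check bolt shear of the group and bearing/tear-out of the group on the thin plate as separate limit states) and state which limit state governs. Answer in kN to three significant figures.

374 kN (bolt shear governs)

Bolt shear: A_b = π·16²/4 = 201.1 mm²; R_n = 372 × 201.1 × 10 × 1 / 1000 = 748 kN → 748 / 2 = 374 kN.
Bearing (1.2 l_c t F_u ≤ 2.4 d t F_u): upper limit = 2.4·16·10·470 / 1000 = 180.5 kN.
  Edge l_c = 25 − 18/2 = 16 → r_n = 90.24 kN; interior l_c = 55 − 18 = 37 → r_n = 180.5 kN.
  R_n,bearing = 2·90.24 + 8·180.5 = 1624 kN → 1624 / 2 = 812 kN.
Bolt shear governs: 374 kN.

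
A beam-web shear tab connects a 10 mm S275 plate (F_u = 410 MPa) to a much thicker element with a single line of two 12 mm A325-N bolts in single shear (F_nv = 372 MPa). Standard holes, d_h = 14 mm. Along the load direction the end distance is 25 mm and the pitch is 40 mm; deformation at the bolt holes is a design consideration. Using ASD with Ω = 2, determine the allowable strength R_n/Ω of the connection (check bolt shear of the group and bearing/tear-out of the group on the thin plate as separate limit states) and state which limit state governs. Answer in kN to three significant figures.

Bolt shear: A_b = π·12²/4 = 113.1 mm²; R_n = 372 × 113.1 × 2 × 1 / 1000 = 84.14 kN → 84.14 / 2 = 42.1 kN.
Bearing (1.2 l_c t F_u ≤ 2.4 d t F_u): upper limit = 2.4·12·10·410 / 1000 = 118.1 kN.
  Edge l_c = 25 − 14/2 = 18 → r_n = 88.56 kN; interior l_c = 40 − 14 = 26 → r_n = 118.1 kN.
  R_n,bearing = 1·88.56 + 1·118.1 = 206.6 kN → 206.6 / 2 = 103 kN.
Bolt shear governs: 42.1 kN.

42.1 kN (bolt shear governs)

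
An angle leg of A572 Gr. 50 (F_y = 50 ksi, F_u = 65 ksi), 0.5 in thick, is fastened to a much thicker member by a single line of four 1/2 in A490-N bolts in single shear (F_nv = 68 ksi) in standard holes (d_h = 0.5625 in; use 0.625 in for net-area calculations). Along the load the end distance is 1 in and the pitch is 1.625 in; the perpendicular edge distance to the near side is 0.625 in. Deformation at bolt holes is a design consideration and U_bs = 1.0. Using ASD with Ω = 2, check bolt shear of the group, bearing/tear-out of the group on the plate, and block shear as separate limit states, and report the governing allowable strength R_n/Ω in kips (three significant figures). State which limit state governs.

Bolt shear: A_b = π·0.5²/4 = 0.1963 in²; R_n = 68 × 0.1963 × 4 × 1 = 53.41 kips → 53.41 / 2 = 26.7 kips.
Bearing: edge l_c = 0.7188, r_n = 28.03 kips; interior l_c = 1.062, r_n = 39 kips; R_n = 28.03 + 3·39 = 145 kips → 72.5 kips.
Block shear: A_gv = 2.938, A_nv = 1.844, A_nt = 0.1562 in²; R_n = min(0.6F_uA_nv, 0.6F_yA_gv) + U_bs·F_u·A_nt = 82.06 kips → 41 kips.
Bolt shear governs: 26.7 kips.

26.7 kips (bolt shear governs)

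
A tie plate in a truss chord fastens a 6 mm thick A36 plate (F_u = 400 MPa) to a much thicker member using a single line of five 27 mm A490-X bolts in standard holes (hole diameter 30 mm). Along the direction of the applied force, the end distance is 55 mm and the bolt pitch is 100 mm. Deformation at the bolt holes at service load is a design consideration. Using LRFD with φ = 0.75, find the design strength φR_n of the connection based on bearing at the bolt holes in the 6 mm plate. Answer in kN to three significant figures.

Per bolt r_n = 1.2 l_c t F_u ≤ 2.4 d t F_u; upper limit = 2.4 × 27 × 6 × 400 / 1000 = 155.5 kN.
Edge bolt: l_c = 55 − 30/2 = 40 mm → 1.2 × 40 × 6 × 400 / 1000 = 115.2 → r_n = 115.2 kN.
Interior bolts: l_c = 100 − 30 = 70 mm → 1.2 × 70 × 6 × 400 / 1000 = 201.6 → r_n = 155.5 kN.
R_n = 1 × 115.2 + 4 × 155.5 = 737.3 kN.
Design strength φR_n = 0.75 × 737.3 = 553 kN.

553 kN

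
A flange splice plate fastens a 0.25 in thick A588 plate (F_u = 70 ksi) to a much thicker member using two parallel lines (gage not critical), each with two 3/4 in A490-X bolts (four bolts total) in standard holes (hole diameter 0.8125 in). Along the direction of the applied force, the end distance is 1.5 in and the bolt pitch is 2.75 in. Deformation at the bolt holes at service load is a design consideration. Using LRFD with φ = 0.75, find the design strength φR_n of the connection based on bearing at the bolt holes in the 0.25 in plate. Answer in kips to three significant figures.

81.7 kips

Per bolt r_n = 1.2 l_c t F_u ≤ 2.4 d t F_u; upper limit = 2.4 × 0.75 × 0.25 × 70 = 31.5 kips.
Edge bolt: l_c = 1.5 − 0.8125/2 = 1.094 in → 1.2 × 1.094 × 0.25 × 70 = 22.97 → r_n = 22.97 kips.
Interior bolts: l_c = 2.75 − 0.8125 = 1.938 in → 1.2 × 1.938 × 0.25 × 70 = 40.69 → r_n = 31.5 kips.
R_n = 2 × 22.97 + 2 × 31.5 = 108.9 kips.
Design strength φR_n = 0.75 × 108.9 = 81.7 kips.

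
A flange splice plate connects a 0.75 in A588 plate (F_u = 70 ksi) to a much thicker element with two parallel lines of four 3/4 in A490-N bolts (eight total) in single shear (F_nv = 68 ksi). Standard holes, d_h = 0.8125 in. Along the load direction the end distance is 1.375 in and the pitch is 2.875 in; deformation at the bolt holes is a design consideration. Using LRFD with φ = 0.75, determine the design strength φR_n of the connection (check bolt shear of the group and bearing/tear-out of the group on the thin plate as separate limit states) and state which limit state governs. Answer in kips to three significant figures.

180 kips (bolt shear governs)

Bolt shear: A_b = π·0.75²/4 = 0.4418 in²; R_n = 68 × 0.4418 × 8 × 1 = 240.3 kips → 0.75 × 240.3 = 180 kips.
Bearing (1.2 l_c t F_u ≤ 2.4 d t F_u): upper limit = 2.4·0.75·0.75·70 = 94.5 kips.
  Edge l_c = 1.375 − 0.8125/2 = 0.9688 → r_n = 61.03 kips; interior l_c = 2.875 − 0.8125 = 2.062 → r_n = 94.5 kips.
  R_n,bearing = 2·61.03 + 6·94.5 = 689.1 kips → 0.75 × 689.1 = 517 kips.
Bolt shear governs: 180 kips.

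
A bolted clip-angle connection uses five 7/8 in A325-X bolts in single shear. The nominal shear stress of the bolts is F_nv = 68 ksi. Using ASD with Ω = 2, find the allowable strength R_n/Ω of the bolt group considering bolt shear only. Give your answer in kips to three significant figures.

A_b = π × 0.875² / 4 = 0.6013 in².
R_n = F_nv · A_b · n · n_s = 68 × 0.6013 × 5 × 1 = 204.4 kips.
Allowable strength R_n/Ω = 204.4 / 2 = 102 kips.

102 kips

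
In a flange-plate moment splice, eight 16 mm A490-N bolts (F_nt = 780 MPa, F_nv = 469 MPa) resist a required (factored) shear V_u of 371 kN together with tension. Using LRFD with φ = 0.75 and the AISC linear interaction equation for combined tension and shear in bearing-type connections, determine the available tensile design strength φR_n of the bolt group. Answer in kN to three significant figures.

A_b = π·16²/4 = 201.1 mm²; f_rv = 371 × 1000 / (8 × 201.1) = 230.7 MPa.
F'_nt = 1.3 F_nt − (F_nt / φF_nv) f_rv = 1.3·780 − (780/(0.75·469))·230.7 = 502.5 MPa, capped at F_nt → F'_nt = 502.5 MPa.
R_n = F'_nt · A_b · n = 502.5 × 201.1 × 8 / 1000 = 808.3 kN.
Design strength φR_n = 0.75 × 808.3 = 606 kN.

606 kN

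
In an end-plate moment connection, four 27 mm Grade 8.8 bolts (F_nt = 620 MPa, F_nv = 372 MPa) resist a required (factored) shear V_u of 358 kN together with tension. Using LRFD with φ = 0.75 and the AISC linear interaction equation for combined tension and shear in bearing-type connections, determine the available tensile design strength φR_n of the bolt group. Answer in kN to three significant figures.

A_b = π·27²/4 = 572.6 mm²; f_rv = 358 × 1000 / (4 × 572.6) = 156.3 MPa.
F'_nt = 1.3 F_nt − (F_nt / φF_nv) f_rv = 1.3·620 − (620/(0.75·372))·156.3 = 458.6 MPa, capped at F_nt → F'_nt = 458.6 MPa.
R_n = F'_nt · A_b · n = 458.6 × 572.6 × 4 / 1000 = 1050 kN.
Design strength φR_n = 0.75 × 1050 = 788 kN.

788 kN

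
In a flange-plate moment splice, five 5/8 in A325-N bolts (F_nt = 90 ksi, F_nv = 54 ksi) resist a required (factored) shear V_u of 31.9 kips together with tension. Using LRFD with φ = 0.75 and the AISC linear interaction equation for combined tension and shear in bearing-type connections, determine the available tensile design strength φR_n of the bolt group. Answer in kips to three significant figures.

81.4 kips

A_b = π·0.625²/4 = 0.3068 in²; f_rv = 31.9 / (5 × 0.3068) = 20.8 ksi.
F'_nt = 1.3 F_nt − (F_nt / φF_nv) f_rv = 1.3·90 − (90/(0.75·54))·20.8 = 70.79 ksi, capped at F_nt → F'_nt = 70.79 ksi.
R_n = F'_nt · A_b · n = 70.79 × 0.3068 × 5 = 108.6 kips.
Design strength φR_n = 0.75 × 108.6 = 81.4 kips.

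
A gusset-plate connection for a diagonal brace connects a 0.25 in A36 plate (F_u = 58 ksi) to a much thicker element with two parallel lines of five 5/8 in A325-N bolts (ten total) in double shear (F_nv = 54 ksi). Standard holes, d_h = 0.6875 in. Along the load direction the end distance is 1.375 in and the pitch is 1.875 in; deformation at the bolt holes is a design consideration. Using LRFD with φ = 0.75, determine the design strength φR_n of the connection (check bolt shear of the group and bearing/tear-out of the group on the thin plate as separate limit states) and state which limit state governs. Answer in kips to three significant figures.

151 kips (bearing governs)

Bolt shear: A_b = π·0.625²/4 = 0.3068 in²; R_n = 54 × 0.3068 × 10 × 2 = 331.3 kips → 0.75 × 331.3 = 249 kips.
Bearing (1.2 l_c t F_u ≤ 2.4 d t F_u): upper limit = 2.4·0.625·0.25·58 = 21.75 kips.
  Edge l_c = 1.375 − 0.6875/2 = 1.031 → r_n = 17.94 kips; interior l_c = 1.875 − 0.6875 = 1.188 → r_n = 20.66 kips.
  R_n,bearing = 2·17.94 + 8·20.66 = 201.2 kips → 0.75 × 201.2 = 151 kips.
Bearing governs: 151 kips.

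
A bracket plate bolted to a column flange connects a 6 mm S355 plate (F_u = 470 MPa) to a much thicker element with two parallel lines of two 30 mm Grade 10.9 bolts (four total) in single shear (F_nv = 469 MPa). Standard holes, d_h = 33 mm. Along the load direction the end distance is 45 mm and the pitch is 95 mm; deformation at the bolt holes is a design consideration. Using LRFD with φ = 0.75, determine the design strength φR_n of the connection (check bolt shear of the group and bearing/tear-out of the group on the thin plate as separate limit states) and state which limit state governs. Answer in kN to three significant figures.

449 kN (bearing governs)

Bolt shear: A_b = π·30²/4 = 706.9 mm²; R_n = 469 × 706.9 × 4 × 1 / 1000 = 1326 kN → 0.75 × 1326 = 995 kN.
Bearing (1.2 l_c t F_u ≤ 2.4 d t F_u): upper limit = 2.4·30·6·470 / 1000 = 203 kN.
  Edge l_c = 45 − 33/2 = 28.5 → r_n = 96.44 kN; interior l_c = 95 − 33 = 62 → r_n = 203 kN.
  R_n,bearing = 2·96.44 + 2·203 = 599 kN → 0.75 × 599 = 449 kN.
Bearing governs: 449 kN.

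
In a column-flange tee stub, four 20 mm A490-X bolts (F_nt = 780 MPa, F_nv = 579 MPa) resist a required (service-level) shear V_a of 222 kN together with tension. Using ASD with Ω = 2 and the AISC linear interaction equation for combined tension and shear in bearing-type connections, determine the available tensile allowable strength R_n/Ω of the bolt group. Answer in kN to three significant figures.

A_b = π·20²/4 = 314.2 mm²; f_rv = 222 × 1000 / (4 × 314.2) = 176.7 MPa.
F'_nt = 1.3 F_nt − (Ω F_nt / F_nv) f_rv = 1.3·780 − (2·780/579)·176.7 = 538 MPa, capped at F_nt → F'_nt = 538 MPa.
R_n = F'_nt · A_b · n = 538 × 314.2 × 4 / 1000 = 676.1 kN.
Allowable strength R_n/Ω = 676.1 / 2 = 338 kN.

338 kN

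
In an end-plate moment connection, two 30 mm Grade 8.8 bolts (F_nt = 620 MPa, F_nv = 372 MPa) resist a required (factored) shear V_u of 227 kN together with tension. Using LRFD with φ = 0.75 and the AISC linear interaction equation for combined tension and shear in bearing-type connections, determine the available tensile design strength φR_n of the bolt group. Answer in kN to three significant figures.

A_b = π·30²/4 = 706.9 mm²; f_rv = 227 × 1000 / (2 × 706.9) = 160.6 MPa.
F'_nt = 1.3 F_nt − (F_nt / φF_nv) f_rv = 1.3·620 − (620/(0.75·372))·160.6 = 449.2 MPa, capped at F_nt → F'_nt = 449.2 MPa.
R_n = F'_nt · A_b · n = 449.2 × 706.9 × 2 / 1000 = 635 kN.
Design strength φR_n = 0.75 × 635 = 476 kN.

476 kN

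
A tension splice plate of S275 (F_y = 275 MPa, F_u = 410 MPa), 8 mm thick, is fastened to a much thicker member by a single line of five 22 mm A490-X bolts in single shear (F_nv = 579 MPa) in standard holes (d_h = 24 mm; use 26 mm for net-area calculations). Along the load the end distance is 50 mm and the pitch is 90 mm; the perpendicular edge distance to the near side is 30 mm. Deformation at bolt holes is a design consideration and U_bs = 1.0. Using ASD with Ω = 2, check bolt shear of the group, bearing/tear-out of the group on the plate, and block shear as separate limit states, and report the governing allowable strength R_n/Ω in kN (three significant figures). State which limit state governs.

298 kN (block shear governs)

Bolt shear: A_b = π·22²/4 = 380.1 mm²; R_n = 579 × 380.1 × 5 × 1 / 1000 = 1100 kN → 1100 / 2 = 550 kN.
Bearing: edge l_c = 38, r_n = 149.6 kN; interior l_c = 66, r_n = 173.2 kN; R_n = 149.6 + 4·173.2 = 842.3 kN → 421 kN.
Block shear: A_gv = 3280, A_nv = 2344, A_nt = 136 mm²; R_n = min(0.6F_uA_nv, 0.6F_yA_gv) + U_bs·F_u·A_nt = 597 kN → 298 kN.
Block shear governs: 298 kN.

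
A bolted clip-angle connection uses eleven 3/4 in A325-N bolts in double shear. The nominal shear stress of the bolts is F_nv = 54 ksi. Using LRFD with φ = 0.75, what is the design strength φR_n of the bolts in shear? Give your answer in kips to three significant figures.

394 kips

A_b = π × 0.75² / 4 = 0.4418 in².
R_n = F_nv · A_b · n · n_s = 54 × 0.4418 × 11 × 2 = 524.8 kips.
Design strength φR_n = 0.75 × 524.8 = 394 kips.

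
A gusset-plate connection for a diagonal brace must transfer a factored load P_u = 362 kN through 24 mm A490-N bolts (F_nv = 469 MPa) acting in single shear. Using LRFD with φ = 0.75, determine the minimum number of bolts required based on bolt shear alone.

3 bolts

A_b = π·24²/4 = 452.4 mm².
Per-bolt design strength φR_n = 0.75 × 469 × 452.4 × 1 / 1000 = 159.1 kN.
n ≥ 362 / 159.1 = 2.275 → use 3 bolts.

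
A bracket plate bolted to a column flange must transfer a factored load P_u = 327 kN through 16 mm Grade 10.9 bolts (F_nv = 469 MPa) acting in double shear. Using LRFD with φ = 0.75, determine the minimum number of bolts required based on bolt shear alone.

3 bolts

A_b = π·16²/4 = 201.1 mm².
Per-bolt design strength φR_n = 0.75 × 469 × 201.1 × 2 / 1000 = 141.4 kN.
n ≥ 327 / 141.4 = 2.312 → use 3 bolts.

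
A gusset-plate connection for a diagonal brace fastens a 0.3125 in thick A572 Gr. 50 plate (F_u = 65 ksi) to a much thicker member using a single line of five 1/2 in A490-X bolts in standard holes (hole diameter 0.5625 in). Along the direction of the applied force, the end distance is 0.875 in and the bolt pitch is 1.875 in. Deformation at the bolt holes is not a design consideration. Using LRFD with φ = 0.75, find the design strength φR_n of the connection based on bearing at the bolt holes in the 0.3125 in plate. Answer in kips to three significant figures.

Per bolt r_n = 1.5 l_c t F_u ≤ 3.0 d t F_u; upper limit = 3.0 × 0.5 × 0.3125 × 65 = 30.47 kips.
Edge bolt: l_c = 0.875 − 0.5625/2 = 0.5938 in → 1.5 × 0.5938 × 0.3125 × 65 = 18.09 → r_n = 18.09 kips.
Interior bolts: l_c = 1.875 − 0.5625 = 1.312 in → 1.5 × 1.312 × 0.3125 × 65 = 39.99 → r_n = 30.47 kips.
R_n = 1 × 18.09 + 4 × 30.47 = 140 kips.
Design strength φR_n = 0.75 × 140 = 105 kips.

105 kips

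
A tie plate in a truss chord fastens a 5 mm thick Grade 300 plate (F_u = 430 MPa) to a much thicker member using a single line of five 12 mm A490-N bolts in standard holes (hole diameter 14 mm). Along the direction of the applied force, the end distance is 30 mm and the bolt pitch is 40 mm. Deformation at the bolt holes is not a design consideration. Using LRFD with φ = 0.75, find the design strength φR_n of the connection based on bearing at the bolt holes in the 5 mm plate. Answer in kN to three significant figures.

Per bolt r_n = 1.5 l_c t F_u ≤ 3.0 d t F_u; upper limit = 3.0 × 12 × 5 × 430 / 1000 = 77.4 kN.
Edge bolt: l_c = 30 − 14/2 = 23 mm → 1.5 × 23 × 5 × 430 / 1000 = 74.17 → r_n = 74.17 kN.
Interior bolts: l_c = 40 − 14 = 26 mm → 1.5 × 26 × 5 × 430 / 1000 = 83.85 → r_n = 77.4 kN.
R_n = 1 × 74.17 + 4 × 77.4 = 383.8 kN.
Design strength φR_n = 0.75 × 383.8 = 288 kN.

288 kN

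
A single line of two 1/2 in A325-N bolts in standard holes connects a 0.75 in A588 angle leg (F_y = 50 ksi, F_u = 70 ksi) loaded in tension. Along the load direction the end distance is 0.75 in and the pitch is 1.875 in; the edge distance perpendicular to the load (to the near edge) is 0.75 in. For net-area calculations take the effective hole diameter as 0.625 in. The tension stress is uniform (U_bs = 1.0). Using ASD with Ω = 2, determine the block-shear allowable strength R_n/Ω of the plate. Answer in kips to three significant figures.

38.1 kips

Shear plane L_v = 0.75 + 1·1.875 = 2.625 in; A_gv = 2.625 × 0.75 = 1.969 in².
A_nv = (2.625 − 1.5·0.625) × 0.75 = 1.266 in².
A_nt = (0.75 − 0.5·0.625) × 0.75 = 0.3281 in².
0.6 F_u A_nv = 53.16 kips; 0.6 F_y A_gv = 59.06 kips → shear rupture governs the shear term.
R_n = 53.16 + 1.0 × 70 × 0.3281 = 76.12 kips.
Allowable strength R_n/Ω = 76.12 / 2 = 38.1 kips.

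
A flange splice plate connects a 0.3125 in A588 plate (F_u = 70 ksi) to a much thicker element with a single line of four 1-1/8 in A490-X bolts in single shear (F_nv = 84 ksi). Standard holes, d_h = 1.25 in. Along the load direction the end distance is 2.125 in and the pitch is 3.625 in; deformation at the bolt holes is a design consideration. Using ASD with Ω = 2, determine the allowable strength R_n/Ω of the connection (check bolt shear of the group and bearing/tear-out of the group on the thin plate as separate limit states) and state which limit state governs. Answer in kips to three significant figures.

108 kips (bearing governs)

Bolt shear: A_b = π·1.125²/4 = 0.994 in²; R_n = 84 × 0.994 × 4 × 1 = 334 kips → 334 / 2 = 167 kips.
Bearing (1.2 l_c t F_u ≤ 2.4 d t F_u): upper limit = 2.4·1.125·0.3125·70 = 59.06 kips.
  Edge l_c = 2.125 − 1.25/2 = 1.5 → r_n = 39.38 kips; interior l_c = 3.625 − 1.25 = 2.375 → r_n = 59.06 kips.
  R_n,bearing = 1·39.38 + 3·59.06 = 216.6 kips → 216.6 / 2 = 108 kips.
Bearing governs: 108 kips.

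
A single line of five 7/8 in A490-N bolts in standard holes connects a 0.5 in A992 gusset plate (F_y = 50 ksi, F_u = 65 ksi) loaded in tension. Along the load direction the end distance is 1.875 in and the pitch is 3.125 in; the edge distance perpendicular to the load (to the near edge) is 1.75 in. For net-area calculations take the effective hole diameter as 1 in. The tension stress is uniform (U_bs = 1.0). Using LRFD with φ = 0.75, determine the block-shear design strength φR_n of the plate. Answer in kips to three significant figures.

Shear plane L_v = 1.875 + 4·3.125 = 14.38 in; A_gv = 14.38 × 0.5 = 7.188 in².
A_nv = (14.38 − 4.5·1) × 0.5 = 4.938 in².
A_nt = (1.75 − 0.5·1) × 0.5 = 0.625 in².
0.6 F_u A_nv = 192.6 kips; 0.6 F_y A_gv = 215.6 kips → shear rupture governs the shear term.
R_n = 192.6 + 1.0 × 65 × 0.625 = 233.2 kips.
Design strength φR_n = 0.75 × 233.2 = 175 kips.

175 kips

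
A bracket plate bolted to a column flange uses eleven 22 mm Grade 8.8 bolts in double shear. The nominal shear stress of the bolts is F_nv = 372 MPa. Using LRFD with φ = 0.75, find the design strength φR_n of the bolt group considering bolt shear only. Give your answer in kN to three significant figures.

2330 kN

A_b = π × 22² / 4 = 380.1 mm².
R_n = F_nv · A_b · n · n_s = 372 × 380.1 × 11 × 2 / 1000 = 3111 kN.
Design strength φR_n = 0.75 × 3111 = 2330 kN.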